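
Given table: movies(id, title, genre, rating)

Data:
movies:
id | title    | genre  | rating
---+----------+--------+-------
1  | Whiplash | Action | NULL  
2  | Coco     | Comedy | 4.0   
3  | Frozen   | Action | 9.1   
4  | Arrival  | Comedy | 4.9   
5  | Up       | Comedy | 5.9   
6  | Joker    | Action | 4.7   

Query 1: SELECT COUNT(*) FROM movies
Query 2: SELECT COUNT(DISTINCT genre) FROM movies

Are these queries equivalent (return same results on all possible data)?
No, not equivalent

Query 1 returns: [(6,)]
Query 2 returns: [(2,)]

Reason: COUNT(*) counts rows, COUNT(DISTINCT genre) counts unique genres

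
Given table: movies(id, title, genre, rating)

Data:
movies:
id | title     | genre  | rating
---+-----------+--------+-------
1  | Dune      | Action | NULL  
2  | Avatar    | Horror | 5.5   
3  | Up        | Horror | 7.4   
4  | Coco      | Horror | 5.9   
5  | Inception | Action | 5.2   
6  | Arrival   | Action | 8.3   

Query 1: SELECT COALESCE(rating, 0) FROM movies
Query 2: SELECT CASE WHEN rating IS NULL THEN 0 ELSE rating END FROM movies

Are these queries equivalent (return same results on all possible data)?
Yes, equivalent

Both queries return: [(0,), (5.2,), (5.5,), (5.9,), (7.4,), (8.3,)]

Reason: COALESCE vs CASE for NULL handling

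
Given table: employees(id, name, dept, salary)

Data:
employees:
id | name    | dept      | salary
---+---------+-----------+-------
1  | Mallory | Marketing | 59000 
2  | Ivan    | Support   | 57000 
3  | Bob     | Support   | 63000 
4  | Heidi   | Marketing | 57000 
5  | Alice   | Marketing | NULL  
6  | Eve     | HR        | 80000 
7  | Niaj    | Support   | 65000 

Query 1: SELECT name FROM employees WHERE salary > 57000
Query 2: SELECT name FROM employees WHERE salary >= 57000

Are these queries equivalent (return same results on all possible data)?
No, not equivalent

Query 1 returns: [('Mallory',), ('Bob',), ('Eve',), ('Niaj',)]
Query 2 returns: [('Mallory',), ('Ivan',), ('Bob',), ('Heidi',), ('Eve',), ('Niaj',)]

Reason: > vs >= gives different results when salary = 57000 exists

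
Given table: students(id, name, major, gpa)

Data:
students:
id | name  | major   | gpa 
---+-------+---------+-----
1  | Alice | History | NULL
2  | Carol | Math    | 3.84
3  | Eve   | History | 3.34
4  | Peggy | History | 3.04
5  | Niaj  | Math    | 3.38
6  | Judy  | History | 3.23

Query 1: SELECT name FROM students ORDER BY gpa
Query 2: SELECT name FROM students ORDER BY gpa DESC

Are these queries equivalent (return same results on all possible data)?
No, not equivalent

Query 1 returns: [('Alice',), ('Peggy',), ('Judy',), ('Eve',), ('Niaj',), ('Carol',)]
Query 2 returns: [('Carol',), ('Niaj',), ('Eve',), ('Judy',), ('Peggy',), ('Alice',)]

Reason: ASC vs DESC gives opposite ordering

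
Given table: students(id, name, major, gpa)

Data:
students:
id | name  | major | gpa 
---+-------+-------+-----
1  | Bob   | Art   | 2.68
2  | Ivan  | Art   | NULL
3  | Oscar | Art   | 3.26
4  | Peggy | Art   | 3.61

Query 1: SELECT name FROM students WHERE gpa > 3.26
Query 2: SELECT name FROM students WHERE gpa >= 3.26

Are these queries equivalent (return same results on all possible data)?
No, not equivalent

Query 1 returns: [('Peggy',)]
Query 2 returns: [('Oscar',), ('Peggy',)]

Reason: > vs >= gives different results when gpa = 3.26 exists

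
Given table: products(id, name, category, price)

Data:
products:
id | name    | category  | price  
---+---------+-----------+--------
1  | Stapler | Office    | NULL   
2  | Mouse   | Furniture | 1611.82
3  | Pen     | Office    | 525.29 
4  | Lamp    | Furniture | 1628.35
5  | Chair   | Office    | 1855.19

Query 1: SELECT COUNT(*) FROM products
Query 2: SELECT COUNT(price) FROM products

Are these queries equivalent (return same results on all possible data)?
No, not equivalent

Query 1 returns: [(5,)]
Query 2 returns: [(4,)]

Reason: COUNT(*) includes NULLs, COUNT(column) excludes them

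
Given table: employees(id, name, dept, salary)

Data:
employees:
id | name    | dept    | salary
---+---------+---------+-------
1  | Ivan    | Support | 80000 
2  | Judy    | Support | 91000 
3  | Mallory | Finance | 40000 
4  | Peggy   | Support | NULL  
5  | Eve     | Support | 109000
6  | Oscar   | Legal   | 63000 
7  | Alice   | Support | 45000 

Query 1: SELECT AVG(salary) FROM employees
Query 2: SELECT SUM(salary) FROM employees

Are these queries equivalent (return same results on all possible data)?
No, not equivalent

Query 1 returns: [(71333.33333333333,)]
Query 2 returns: [(428000,)]

Reason: AVG vs SUM give different aggregate values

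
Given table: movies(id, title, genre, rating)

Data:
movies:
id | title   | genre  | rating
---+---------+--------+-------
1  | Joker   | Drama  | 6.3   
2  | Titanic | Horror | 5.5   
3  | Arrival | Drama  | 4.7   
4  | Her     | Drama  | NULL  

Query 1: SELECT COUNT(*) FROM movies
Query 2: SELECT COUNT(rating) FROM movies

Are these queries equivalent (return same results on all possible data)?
No, not equivalent

Query 1 returns: [(4,)]
Query 2 returns: [(3,)]

Reason: COUNT(*) includes NULLs, COUNT(column) excludes them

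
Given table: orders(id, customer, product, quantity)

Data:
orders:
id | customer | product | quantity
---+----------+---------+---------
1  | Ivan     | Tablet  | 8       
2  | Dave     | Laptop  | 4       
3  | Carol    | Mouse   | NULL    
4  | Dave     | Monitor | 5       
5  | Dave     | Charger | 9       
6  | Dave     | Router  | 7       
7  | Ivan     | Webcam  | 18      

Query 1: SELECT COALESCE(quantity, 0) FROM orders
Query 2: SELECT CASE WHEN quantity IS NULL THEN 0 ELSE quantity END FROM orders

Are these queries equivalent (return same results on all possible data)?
Yes, equivalent

Both queries return: [(0,), (4,), (5,), (7,), (8,), (9,), (18,)]

Reason: COALESCE vs CASE for NULL handling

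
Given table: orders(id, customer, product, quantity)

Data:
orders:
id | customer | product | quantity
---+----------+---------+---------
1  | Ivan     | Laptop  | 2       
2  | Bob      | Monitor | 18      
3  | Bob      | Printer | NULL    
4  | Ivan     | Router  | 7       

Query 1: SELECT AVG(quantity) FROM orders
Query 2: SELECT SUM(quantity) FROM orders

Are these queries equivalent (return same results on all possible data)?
No, not equivalent

Query 1 returns: [(9.0,)]
Query 2 returns: [(27,)]

Reason: AVG vs SUM give different aggregate values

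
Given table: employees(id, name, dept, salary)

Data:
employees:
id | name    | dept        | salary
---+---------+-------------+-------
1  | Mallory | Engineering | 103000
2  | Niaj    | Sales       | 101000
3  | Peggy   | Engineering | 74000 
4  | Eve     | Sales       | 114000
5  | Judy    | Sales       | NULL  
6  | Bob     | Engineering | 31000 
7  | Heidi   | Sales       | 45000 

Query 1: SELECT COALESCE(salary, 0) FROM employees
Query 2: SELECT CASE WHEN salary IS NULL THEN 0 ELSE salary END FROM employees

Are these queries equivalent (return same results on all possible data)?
Yes, equivalent

Both queries return: [(0,), (31000,), (45000,), (74000,), (101000,), (103000,), (114000,)]

Reason: COALESCE vs CASE for NULL handling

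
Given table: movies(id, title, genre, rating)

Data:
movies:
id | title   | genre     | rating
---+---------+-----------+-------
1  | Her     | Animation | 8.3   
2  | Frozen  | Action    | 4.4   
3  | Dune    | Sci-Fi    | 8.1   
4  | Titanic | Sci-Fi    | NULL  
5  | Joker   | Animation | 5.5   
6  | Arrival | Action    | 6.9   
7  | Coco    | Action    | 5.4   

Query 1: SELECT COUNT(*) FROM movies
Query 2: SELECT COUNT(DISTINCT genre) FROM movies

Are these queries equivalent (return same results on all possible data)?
No, not equivalent

Query 1 returns: [(7,)]
Query 2 returns: [(3,)]

Reason: COUNT(*) counts rows, COUNT(DISTINCT genre) counts unique genres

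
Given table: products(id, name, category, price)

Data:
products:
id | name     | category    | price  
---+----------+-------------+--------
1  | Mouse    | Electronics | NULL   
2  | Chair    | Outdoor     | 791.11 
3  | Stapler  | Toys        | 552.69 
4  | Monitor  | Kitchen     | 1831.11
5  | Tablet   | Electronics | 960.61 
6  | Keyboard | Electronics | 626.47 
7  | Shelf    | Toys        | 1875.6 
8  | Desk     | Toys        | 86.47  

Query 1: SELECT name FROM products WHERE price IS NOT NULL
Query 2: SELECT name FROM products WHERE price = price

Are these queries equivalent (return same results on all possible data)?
Yes, equivalent

Both queries return: [('Chair',), ('Desk',), ('Keyboard',), ('Monitor',), ('Shelf',), ('Stapler',), ('Tablet',)]

Reason: IS NOT NULL vs self-equality (both exclude NULLs)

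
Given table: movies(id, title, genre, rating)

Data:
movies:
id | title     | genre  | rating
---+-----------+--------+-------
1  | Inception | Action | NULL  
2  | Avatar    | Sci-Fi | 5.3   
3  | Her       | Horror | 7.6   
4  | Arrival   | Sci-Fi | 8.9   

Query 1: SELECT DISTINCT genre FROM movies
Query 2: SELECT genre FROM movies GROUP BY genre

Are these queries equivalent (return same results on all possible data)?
Yes, equivalent

Both queries return: [('Action',), ('Horror',), ('Sci-Fi',)]

Reason: Both get unique genres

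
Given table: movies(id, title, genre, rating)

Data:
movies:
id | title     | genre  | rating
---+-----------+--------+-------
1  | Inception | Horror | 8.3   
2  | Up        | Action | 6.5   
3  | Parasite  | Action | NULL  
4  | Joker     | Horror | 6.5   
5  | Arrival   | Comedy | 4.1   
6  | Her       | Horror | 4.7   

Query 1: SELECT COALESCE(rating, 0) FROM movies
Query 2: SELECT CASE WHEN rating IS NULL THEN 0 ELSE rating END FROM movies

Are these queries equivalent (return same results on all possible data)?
Yes, equivalent

Both queries return: [(0,), (4.1,), (4.7,), (6.5,), (6.5,), (8.3,)]

Reason: COALESCE vs CASE for NULL handling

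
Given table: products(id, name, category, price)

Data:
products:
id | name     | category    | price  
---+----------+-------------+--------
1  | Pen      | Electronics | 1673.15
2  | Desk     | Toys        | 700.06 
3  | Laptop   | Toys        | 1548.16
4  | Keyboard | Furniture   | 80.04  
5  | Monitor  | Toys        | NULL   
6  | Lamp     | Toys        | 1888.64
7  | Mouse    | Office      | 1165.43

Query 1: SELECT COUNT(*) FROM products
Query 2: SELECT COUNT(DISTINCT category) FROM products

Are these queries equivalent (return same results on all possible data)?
No, not equivalent

Query 1 returns: [(7,)]
Query 2 returns: [(4,)]

Reason: COUNT(*) counts rows, COUNT(DISTINCT category) counts unique categorys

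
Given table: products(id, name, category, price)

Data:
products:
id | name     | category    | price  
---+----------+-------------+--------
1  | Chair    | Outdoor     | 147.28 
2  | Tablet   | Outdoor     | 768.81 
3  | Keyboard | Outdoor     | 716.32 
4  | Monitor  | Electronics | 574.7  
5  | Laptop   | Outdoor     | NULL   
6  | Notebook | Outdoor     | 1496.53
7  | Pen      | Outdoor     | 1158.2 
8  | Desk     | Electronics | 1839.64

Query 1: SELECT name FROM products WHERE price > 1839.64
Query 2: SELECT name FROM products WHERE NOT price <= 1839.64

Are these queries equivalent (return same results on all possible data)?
Yes, equivalent

Both queries return: []

Reason: Both filter price > 1839.64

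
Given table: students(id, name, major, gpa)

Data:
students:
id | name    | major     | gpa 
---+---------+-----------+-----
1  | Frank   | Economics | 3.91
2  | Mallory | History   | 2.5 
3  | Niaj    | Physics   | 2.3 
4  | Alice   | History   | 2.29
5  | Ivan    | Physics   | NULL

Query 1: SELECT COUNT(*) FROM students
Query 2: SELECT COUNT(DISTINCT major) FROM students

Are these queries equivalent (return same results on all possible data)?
No, not equivalent

Query 1 returns: [(5,)]
Query 2 returns: [(3,)]

Reason: COUNT(*) counts rows, COUNT(DISTINCT major) counts unique majors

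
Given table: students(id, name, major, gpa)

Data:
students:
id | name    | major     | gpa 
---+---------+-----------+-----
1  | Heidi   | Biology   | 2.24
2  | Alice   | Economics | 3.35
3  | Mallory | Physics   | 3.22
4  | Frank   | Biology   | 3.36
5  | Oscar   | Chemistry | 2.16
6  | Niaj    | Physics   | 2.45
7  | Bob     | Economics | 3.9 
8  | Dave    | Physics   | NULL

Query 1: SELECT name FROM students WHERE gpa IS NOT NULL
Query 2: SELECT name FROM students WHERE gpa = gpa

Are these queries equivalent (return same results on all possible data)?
Yes, equivalent

Both queries return: [('Alice',), ('Bob',), ('Frank',), ('Heidi',), ('Mallory',), ('Niaj',), ('Oscar',)]

Reason: IS NOT NULL vs self-equality (both exclude NULLs)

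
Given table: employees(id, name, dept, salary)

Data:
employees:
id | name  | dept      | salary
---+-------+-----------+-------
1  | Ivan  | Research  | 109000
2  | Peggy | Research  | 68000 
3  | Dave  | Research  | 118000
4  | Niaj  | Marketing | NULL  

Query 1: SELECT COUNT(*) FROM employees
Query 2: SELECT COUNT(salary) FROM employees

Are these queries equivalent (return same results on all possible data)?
No, not equivalent

Query 1 returns: [(4,)]
Query 2 returns: [(3,)]

Reason: COUNT(*) includes NULLs, COUNT(column) excludes them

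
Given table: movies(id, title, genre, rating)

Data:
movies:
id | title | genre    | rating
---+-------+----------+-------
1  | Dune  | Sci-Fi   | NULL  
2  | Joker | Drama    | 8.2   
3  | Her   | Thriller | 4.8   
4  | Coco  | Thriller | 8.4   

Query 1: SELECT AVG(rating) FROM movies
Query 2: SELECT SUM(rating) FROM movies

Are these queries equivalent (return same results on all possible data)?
No, not equivalent

Query 1 returns: [(7.133333333333333,)]
Query 2 returns: [(21.4,)]

Reason: AVG vs SUM give different aggregate values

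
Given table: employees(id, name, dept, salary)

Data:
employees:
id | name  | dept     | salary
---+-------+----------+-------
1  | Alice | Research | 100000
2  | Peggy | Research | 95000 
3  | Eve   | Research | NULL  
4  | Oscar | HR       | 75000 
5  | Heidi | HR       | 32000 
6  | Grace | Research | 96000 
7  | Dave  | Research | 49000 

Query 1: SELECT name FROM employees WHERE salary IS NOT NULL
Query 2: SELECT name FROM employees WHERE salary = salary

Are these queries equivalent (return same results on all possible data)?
Yes, equivalent

Both queries return: [('Alice',), ('Dave',), ('Grace',), ('Heidi',), ('Oscar',), ('Peggy',)]

Reason: IS NOT NULL vs self-equality (both exclude NULLs)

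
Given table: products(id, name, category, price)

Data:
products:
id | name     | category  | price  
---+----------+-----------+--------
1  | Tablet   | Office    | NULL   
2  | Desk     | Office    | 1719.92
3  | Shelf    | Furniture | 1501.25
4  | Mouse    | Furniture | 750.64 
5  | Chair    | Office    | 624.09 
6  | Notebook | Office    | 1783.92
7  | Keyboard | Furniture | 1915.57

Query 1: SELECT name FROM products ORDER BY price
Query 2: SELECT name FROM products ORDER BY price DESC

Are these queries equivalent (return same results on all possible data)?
No, not equivalent

Query 1 returns: [('Tablet',), ('Chair',), ('Mouse',), ('Shelf',), ('Desk',), ('Notebook',), ('Keyboard',)]
Query 2 returns: [('Keyboard',), ('Notebook',), ('Desk',), ('Shelf',), ('Mouse',), ('Chair',), ('Tablet',)]

Reason: ASC vs DESC gives opposite ordering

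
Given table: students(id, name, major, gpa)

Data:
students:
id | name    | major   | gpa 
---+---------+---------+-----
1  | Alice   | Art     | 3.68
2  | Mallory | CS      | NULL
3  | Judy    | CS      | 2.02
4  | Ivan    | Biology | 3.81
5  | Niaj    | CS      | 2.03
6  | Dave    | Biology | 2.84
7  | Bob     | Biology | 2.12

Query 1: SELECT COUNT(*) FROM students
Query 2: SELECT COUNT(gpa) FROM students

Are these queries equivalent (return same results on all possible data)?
No, not equivalent

Query 1 returns: [(7,)]
Query 2 returns: [(6,)]

Reason: COUNT(*) includes NULLs, COUNT(column) excludes them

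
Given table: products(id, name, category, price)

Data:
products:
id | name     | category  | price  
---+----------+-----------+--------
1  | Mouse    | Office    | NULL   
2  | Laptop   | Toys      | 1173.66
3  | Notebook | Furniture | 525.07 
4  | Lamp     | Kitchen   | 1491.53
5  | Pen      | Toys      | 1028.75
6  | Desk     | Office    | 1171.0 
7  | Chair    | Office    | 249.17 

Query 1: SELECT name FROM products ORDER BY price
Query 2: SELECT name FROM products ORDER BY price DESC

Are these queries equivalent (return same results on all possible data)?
No, not equivalent

Query 1 returns: [('Mouse',), ('Chair',), ('Notebook',), ('Pen',), ('Desk',), ('Laptop',), ('Lamp',)]
Query 2 returns: [('Lamp',), ('Laptop',), ('Desk',), ('Pen',), ('Notebook',), ('Chair',), ('Mouse',)]

Reason: ASC vs DESC gives opposite ordering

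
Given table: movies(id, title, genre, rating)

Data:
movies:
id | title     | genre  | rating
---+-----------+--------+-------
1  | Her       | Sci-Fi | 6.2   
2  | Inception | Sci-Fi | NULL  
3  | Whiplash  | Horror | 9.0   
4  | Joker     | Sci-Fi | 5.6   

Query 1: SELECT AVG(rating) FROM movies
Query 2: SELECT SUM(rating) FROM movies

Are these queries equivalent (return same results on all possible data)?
No, not equivalent

Query 1 returns: [(6.933333333333334,)]
Query 2 returns: [(20.8,)]

Reason: AVG vs SUM give different aggregate values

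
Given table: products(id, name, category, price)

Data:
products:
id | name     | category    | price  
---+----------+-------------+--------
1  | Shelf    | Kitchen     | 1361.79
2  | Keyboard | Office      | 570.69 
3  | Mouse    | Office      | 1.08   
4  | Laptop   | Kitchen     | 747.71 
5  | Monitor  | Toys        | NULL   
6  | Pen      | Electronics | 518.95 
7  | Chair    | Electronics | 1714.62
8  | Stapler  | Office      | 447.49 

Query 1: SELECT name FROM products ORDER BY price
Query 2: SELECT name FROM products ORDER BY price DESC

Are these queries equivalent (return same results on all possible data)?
No, not equivalent

Query 1 returns: [('Monitor',), ('Mouse',), ('Stapler',), ('Pen',), ('Keyboard',), ('Laptop',), ('Shelf',), ('Chair',)]
Query 2 returns: [('Chair',), ('Shelf',), ('Laptop',), ('Keyboard',), ('Pen',), ('Stapler',), ('Mouse',), ('Monitor',)]

Reason: ASC vs DESC gives opposite ordering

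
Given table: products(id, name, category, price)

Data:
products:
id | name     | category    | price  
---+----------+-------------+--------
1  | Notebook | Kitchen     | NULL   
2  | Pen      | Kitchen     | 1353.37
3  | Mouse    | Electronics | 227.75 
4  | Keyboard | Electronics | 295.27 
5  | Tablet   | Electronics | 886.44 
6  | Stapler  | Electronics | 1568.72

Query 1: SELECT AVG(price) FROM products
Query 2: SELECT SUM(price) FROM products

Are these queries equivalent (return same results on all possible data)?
No, not equivalent

Query 1 returns: [(866.3100000000001,)]
Query 2 returns: [(4331.55,)]

Reason: AVG vs SUM give different aggregate values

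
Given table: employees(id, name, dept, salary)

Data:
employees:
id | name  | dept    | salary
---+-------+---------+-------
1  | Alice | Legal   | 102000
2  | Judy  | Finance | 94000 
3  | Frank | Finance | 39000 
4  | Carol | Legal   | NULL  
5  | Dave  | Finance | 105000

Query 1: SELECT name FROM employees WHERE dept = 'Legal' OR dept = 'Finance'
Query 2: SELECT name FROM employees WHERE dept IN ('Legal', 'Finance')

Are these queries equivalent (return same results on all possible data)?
Yes, equivalent

Both queries return: [('Alice',), ('Carol',), ('Dave',), ('Frank',), ('Judy',)]

Reason: OR vs IN are equivalent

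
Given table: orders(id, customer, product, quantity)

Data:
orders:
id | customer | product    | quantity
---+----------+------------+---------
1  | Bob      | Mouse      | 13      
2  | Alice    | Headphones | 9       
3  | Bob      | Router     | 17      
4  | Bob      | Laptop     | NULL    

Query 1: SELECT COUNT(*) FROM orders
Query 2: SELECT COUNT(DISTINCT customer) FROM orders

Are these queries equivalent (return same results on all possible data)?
No, not equivalent

Query 1 returns: [(4,)]
Query 2 returns: [(2,)]

Reason: COUNT(*) counts rows, COUNT(DISTINCT customer) counts unique customers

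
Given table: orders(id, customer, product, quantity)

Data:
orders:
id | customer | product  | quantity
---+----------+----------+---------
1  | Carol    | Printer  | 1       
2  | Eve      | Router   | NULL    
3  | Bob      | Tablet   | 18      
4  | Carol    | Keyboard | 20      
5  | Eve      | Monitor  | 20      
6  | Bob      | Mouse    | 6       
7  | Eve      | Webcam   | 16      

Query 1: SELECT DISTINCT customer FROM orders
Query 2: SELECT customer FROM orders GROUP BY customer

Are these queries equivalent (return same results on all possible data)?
Yes, equivalent

Both queries return: [('Bob',), ('Carol',), ('Eve',)]

Reason: Both get unique customers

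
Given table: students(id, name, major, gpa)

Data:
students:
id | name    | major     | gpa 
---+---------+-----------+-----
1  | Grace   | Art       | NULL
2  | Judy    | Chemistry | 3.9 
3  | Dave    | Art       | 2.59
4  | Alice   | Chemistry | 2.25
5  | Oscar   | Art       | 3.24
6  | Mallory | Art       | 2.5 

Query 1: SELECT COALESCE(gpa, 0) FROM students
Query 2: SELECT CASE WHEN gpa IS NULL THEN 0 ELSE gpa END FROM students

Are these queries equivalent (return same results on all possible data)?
Yes, equivalent

Both queries return: [(0,), (2.25,), (2.5,), (2.59,), (3.24,), (3.9,)]

Reason: COALESCE vs CASE for NULL handling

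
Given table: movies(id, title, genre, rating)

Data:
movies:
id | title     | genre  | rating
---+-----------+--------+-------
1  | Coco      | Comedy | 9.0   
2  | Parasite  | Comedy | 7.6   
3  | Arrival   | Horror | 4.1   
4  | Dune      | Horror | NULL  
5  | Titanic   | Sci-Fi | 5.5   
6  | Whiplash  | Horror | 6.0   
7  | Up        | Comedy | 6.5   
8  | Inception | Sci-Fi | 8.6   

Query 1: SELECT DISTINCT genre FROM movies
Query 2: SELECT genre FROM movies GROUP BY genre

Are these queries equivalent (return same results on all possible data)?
Yes, equivalent

Both queries return: [('Comedy',), ('Horror',), ('Sci-Fi',)]

Reason: Both get unique genres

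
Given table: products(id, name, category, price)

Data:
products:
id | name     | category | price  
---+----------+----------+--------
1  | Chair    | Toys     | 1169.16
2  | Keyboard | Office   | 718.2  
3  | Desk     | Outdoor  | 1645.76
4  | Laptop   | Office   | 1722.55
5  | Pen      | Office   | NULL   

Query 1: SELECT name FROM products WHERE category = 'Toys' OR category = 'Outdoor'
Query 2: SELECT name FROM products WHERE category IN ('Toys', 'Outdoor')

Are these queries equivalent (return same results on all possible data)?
Yes, equivalent

Both queries return: [('Chair',), ('Desk',)]

Reason: OR vs IN are equivalent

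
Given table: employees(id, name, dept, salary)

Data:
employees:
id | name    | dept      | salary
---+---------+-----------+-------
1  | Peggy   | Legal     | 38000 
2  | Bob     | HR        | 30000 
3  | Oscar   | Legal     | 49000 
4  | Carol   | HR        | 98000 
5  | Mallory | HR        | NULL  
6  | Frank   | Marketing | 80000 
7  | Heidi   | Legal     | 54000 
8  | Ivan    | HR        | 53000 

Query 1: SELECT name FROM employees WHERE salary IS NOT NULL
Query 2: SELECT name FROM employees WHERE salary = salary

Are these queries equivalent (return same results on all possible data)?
Yes, equivalent

Both queries return: [('Bob',), ('Carol',), ('Frank',), ('Heidi',), ('Ivan',), ('Oscar',), ('Peggy',)]

Reason: IS NOT NULL vs self-equality (both exclude NULLs)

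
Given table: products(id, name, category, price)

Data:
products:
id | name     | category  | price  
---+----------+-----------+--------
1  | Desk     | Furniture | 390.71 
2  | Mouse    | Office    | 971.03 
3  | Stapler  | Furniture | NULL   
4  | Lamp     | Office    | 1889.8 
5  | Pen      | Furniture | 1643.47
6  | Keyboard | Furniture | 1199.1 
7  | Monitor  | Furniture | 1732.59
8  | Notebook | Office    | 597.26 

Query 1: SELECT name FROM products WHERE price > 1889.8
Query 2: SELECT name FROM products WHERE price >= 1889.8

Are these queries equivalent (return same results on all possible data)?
No, not equivalent

Query 1 returns: []
Query 2 returns: [('Lamp',)]

Reason: > vs >= gives different results when price = 1889.8 exists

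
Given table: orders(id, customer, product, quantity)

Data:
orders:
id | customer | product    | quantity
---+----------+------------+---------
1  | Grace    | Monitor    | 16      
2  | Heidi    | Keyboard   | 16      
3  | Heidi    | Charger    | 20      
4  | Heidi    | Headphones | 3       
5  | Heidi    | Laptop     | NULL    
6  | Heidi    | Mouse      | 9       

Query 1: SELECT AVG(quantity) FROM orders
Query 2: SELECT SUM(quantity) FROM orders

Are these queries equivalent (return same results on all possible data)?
No, not equivalent

Query 1 returns: [(12.8,)]
Query 2 returns: [(64,)]

Reason: AVG vs SUM give different aggregate values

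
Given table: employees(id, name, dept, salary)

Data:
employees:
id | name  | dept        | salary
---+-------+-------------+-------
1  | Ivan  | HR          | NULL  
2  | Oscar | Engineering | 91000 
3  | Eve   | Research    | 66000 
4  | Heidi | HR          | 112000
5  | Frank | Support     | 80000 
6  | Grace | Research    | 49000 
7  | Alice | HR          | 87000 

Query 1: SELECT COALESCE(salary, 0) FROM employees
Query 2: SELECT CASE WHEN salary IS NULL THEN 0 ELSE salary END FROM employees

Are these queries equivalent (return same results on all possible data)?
Yes, equivalent

Both queries return: [(0,), (49000,), (66000,), (80000,), (87000,), (91000,), (112000,)]

Reason: COALESCE vs CASE for NULL handling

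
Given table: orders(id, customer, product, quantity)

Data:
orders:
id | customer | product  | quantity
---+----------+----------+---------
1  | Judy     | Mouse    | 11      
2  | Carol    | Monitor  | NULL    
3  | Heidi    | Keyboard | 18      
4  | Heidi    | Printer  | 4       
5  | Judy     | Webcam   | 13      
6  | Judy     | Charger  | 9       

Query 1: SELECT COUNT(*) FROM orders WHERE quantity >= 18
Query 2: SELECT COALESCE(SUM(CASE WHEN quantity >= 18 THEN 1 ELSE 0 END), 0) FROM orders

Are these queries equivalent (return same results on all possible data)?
Yes, equivalent

Both queries return: [(1,)]

Reason: COUNT with WHERE vs conditional SUM (COALESCE handles empty-table NULL)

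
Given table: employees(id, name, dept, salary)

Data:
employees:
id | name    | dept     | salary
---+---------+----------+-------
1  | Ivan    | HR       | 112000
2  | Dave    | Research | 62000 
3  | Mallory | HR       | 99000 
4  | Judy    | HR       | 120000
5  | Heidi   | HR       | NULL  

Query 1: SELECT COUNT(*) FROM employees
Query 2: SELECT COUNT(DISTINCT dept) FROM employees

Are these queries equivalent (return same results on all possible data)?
No, not equivalent

Query 1 returns: [(5,)]
Query 2 returns: [(2,)]

Reason: COUNT(*) counts rows, COUNT(DISTINCT dept) counts unique depts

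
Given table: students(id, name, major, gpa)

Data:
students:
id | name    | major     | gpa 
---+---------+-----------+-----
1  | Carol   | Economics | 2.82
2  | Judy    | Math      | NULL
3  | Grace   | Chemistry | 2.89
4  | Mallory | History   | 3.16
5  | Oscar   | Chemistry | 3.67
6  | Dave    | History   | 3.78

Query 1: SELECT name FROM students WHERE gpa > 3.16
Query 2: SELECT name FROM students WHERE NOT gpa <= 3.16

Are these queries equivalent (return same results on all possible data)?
Yes, equivalent

Both queries return: [('Dave',), ('Oscar',)]

Reason: Both filter gpa > 3.16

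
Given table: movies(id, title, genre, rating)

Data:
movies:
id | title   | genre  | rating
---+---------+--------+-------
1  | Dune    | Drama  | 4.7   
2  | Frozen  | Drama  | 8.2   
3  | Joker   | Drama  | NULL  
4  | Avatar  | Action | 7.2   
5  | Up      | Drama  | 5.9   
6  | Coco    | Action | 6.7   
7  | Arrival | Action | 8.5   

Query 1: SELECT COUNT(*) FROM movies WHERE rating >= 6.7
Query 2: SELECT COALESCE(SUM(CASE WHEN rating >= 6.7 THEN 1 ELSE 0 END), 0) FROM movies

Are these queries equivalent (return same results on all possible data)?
Yes, equivalent

Both queries return: [(4,)]

Reason: COUNT with WHERE vs conditional SUM (COALESCE handles empty-table NULL)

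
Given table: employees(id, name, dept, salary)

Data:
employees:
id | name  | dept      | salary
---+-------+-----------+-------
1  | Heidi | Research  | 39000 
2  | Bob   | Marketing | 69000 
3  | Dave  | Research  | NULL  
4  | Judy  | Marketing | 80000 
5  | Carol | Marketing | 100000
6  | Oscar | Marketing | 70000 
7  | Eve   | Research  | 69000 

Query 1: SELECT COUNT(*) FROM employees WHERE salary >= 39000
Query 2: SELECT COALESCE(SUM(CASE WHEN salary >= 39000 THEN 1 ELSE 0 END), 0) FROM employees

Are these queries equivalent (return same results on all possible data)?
Yes, equivalent

Both queries return: [(6,)]

Reason: COUNT with WHERE vs conditional SUM (COALESCE handles empty-table NULL)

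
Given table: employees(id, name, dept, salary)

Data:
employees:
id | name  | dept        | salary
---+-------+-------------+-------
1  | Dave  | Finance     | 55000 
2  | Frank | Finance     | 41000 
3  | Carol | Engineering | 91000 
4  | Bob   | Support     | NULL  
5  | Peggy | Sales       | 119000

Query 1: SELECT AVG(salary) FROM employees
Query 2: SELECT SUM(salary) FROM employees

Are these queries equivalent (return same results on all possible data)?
No, not equivalent

Query 1 returns: [(76500.0,)]
Query 2 returns: [(306000,)]

Reason: AVG vs SUM give different aggregate values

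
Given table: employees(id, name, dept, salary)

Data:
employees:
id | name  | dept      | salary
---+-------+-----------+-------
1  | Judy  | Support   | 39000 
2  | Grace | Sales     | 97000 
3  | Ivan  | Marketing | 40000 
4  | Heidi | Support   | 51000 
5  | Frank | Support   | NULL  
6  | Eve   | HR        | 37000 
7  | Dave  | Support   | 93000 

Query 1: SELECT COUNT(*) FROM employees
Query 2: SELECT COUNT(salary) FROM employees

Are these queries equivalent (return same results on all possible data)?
No, not equivalent

Query 1 returns: [(7,)]
Query 2 returns: [(6,)]

Reason: COUNT(*) includes NULLs, COUNT(column) excludes them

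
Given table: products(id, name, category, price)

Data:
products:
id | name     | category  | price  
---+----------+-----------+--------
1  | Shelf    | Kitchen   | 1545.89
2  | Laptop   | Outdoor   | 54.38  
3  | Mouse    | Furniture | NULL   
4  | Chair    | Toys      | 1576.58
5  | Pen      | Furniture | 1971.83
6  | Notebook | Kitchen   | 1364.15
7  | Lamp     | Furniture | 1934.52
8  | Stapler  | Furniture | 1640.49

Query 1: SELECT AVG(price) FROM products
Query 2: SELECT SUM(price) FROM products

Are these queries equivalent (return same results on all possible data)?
No, not equivalent

Query 1 returns: [(1441.1200000000001,)]
Query 2 returns: [(10087.84,)]

Reason: AVG vs SUM give different aggregate values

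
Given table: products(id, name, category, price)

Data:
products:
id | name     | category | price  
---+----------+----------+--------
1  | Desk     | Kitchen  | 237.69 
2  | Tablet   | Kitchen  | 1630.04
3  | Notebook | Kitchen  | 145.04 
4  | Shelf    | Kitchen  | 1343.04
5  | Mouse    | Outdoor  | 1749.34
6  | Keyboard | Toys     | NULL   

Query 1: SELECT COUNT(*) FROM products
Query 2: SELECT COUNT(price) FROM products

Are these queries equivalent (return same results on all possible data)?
No, not equivalent

Query 1 returns: [(6,)]
Query 2 returns: [(5,)]

Reason: COUNT(*) includes NULLs, COUNT(column) excludes them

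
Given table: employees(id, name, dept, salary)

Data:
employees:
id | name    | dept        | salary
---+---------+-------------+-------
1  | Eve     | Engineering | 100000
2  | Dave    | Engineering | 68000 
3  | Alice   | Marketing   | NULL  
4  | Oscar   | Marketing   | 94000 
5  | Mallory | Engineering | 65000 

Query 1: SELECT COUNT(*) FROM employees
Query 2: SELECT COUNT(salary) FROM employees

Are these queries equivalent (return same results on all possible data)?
No, not equivalent

Query 1 returns: [(5,)]
Query 2 returns: [(4,)]

Reason: COUNT(*) includes NULLs, COUNT(column) excludes them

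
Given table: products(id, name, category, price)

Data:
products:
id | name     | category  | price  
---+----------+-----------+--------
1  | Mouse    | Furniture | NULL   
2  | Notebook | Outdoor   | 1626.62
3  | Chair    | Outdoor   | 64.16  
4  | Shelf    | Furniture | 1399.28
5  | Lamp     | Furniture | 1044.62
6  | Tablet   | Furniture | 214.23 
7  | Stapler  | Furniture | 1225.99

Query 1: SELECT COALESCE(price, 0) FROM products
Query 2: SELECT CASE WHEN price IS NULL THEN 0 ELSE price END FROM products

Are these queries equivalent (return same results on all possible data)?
Yes, equivalent

Both queries return: [(0,), (64.16,), (214.23,), (1044.62,), (1225.99,), (1399.28,), (1626.62,)]

Reason: COALESCE vs CASE for NULL handling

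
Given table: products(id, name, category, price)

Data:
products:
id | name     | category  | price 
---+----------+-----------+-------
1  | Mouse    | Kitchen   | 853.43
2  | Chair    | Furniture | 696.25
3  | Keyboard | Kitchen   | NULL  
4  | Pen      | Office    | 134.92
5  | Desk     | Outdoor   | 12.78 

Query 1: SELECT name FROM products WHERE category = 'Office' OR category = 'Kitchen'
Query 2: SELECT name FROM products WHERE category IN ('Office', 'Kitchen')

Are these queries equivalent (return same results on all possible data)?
Yes, equivalent

Both queries return: [('Keyboard',), ('Mouse',), ('Pen',)]

Reason: OR vs IN are equivalent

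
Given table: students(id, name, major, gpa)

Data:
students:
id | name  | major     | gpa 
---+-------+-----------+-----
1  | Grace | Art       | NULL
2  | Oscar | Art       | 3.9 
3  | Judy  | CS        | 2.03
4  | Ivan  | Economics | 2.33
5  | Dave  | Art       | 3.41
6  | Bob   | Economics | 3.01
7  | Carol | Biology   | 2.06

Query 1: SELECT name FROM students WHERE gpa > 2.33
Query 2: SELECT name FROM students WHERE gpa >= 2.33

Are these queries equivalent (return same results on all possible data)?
No, not equivalent

Query 1 returns: [('Oscar',), ('Dave',), ('Bob',)]
Query 2 returns: [('Oscar',), ('Ivan',), ('Dave',), ('Bob',)]

Reason: > vs >= gives different results when gpa = 2.33 exists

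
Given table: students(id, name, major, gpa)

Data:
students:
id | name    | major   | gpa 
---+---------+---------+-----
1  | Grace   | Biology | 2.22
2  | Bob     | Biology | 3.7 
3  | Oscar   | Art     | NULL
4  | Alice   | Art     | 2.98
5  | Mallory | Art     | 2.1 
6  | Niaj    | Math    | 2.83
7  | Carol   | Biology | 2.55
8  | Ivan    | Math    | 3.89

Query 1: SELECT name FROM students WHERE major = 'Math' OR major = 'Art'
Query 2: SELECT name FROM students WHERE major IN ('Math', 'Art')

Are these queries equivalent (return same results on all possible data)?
Yes, equivalent

Both queries return: [('Alice',), ('Ivan',), ('Mallory',), ('Niaj',), ('Oscar',)]

Reason: OR vs IN are equivalent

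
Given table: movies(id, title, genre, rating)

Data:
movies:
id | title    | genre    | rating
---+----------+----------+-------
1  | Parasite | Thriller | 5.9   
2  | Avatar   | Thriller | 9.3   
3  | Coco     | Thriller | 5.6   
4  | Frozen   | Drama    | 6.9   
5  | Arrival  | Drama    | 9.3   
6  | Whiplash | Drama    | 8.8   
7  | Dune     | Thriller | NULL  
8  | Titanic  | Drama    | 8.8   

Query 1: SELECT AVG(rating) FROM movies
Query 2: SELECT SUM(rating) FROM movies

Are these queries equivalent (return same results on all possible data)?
No, not equivalent

Query 1 returns: [(7.8,)]
Query 2 returns: [(54.6,)]

Reason: AVG vs SUM give different aggregate values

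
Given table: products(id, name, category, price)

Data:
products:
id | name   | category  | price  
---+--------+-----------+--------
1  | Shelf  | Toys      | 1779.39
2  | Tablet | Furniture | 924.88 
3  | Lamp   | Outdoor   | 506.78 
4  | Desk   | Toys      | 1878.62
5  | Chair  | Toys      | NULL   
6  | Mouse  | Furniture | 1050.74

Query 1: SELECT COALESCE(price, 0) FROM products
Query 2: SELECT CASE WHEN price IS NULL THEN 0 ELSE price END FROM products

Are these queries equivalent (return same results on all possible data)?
Yes, equivalent

Both queries return: [(0,), (506.78,), (924.88,), (1050.74,), (1779.39,), (1878.62,)]

Reason: COALESCE vs CASE for NULL handling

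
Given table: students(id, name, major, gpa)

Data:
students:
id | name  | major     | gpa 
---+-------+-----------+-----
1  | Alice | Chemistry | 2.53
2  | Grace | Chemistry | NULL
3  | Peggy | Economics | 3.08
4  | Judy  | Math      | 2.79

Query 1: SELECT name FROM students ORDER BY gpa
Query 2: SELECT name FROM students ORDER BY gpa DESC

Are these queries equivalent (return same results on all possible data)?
No, not equivalent

Query 1 returns: [('Grace',), ('Alice',), ('Judy',), ('Peggy',)]
Query 2 returns: [('Peggy',), ('Judy',), ('Alice',), ('Grace',)]

Reason: ASC vs DESC gives opposite ordering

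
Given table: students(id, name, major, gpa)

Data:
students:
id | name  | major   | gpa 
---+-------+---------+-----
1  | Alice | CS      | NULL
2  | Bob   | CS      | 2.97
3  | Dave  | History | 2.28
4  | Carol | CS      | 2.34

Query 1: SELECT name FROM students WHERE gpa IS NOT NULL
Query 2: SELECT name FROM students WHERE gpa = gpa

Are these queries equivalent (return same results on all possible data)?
Yes, equivalent

Both queries return: [('Bob',), ('Carol',), ('Dave',)]

Reason: IS NOT NULL vs self-equality (both exclude NULLs)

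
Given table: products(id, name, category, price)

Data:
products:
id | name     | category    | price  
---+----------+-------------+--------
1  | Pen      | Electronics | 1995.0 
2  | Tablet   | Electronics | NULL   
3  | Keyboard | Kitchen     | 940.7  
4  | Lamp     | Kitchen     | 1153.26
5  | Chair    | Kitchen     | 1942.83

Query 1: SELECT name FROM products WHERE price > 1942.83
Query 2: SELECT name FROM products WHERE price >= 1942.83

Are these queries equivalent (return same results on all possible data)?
No, not equivalent

Query 1 returns: [('Pen',)]
Query 2 returns: [('Pen',), ('Chair',)]

Reason: > vs >= gives different results when price = 1942.83 exists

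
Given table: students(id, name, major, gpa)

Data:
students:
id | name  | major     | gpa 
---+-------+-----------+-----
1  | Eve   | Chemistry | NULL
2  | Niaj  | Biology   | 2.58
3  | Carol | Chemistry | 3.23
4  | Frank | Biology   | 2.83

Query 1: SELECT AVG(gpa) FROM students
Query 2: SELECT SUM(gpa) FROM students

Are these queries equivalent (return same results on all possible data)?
No, not equivalent

Query 1 returns: [(2.8800000000000003,)]
Query 2 returns: [(8.64,)]

Reason: AVG vs SUM give different aggregate values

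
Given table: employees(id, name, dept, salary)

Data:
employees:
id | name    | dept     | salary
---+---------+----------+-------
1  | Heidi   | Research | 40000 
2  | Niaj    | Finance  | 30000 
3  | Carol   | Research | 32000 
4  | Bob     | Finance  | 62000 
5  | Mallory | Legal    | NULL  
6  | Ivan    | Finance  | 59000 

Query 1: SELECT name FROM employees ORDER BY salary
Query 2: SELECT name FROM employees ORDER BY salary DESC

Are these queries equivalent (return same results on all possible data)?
No, not equivalent

Query 1 returns: [('Mallory',), ('Niaj',), ('Carol',), ('Heidi',), ('Ivan',), ('Bob',)]
Query 2 returns: [('Bob',), ('Ivan',), ('Heidi',), ('Carol',), ('Niaj',), ('Mallory',)]

Reason: ASC vs DESC gives opposite ordering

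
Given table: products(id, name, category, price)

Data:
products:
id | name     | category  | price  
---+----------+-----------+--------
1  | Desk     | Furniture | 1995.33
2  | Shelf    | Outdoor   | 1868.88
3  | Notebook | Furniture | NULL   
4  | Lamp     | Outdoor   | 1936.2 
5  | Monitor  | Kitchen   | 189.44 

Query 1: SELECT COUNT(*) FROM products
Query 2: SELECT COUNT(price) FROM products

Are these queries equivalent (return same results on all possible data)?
No, not equivalent

Query 1 returns: [(5,)]
Query 2 returns: [(4,)]

Reason: COUNT(*) includes NULLs, COUNT(column) excludes them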